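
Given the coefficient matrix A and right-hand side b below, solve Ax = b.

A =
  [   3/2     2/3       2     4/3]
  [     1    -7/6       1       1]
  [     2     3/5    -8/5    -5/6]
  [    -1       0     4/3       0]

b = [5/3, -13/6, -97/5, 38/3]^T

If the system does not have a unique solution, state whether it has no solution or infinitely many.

x_1 = -6, x_2 = 1, x_3 = 5, x_4 = 0

Row-reduce the augmented matrix:
R1 ← R1 / (3/2).
R2 ← R2 − 1·R1.
R3 ← R3 − 2·R1.
R4 ← R4 + 1·R1.
R2 ← R2 / (-29/18).
R1 ← R1 − 4/9·R2.
R3 ← R3 + 13/45·R2.
R4 ← R4 − 4/9·R2.
R3 ← R3 / (-122/29).
R1 ← R1 − 36/29·R3.
R2 ← R2 − 6/29·R3.
R4 ← R4 − 224/87·R3.
R4 ← R4 / (-632/915).
R1 ← R1 − 131/915·R4.
R2 ← R2 + 121/610·R4.
R3 ← R3 − 763/1220·R4.
Reading off the reduced rows gives x_1 = -6, x_2 = 1, x_3 = 5, x_4 = 0.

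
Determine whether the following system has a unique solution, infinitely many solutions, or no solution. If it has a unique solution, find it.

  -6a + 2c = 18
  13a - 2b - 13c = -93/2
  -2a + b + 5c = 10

Row-reduce:
R1 ← R1 / (-6).
R2 ← R2 − 13·R1.
R3 ← R3 + 2·R1.
R2 ← R2 / (-2).
R3 ← R3 − 1·R2.
Row 3 reduces to 0 = 1/4, a contradiction. The system is inconsistent.

no solution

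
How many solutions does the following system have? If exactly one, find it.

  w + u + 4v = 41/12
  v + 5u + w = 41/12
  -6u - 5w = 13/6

u = 3/4, v = 1, w = -4/3

Row-reduce the augmented matrix:
R2 ← R2 − 5·R1.
R3 ← R3 + 6·R1.
R2 ← R2 / (-19).
R1 ← R1 − 4·R2.
R3 ← R3 − 24·R2.
R3 ← R3 / (-77/19).
R1 ← R1 − 3/19·R3.
R2 ← R2 − 4/19·R3.
Reading off the reduced rows gives u = 3/4, v = 1, w = -4/3.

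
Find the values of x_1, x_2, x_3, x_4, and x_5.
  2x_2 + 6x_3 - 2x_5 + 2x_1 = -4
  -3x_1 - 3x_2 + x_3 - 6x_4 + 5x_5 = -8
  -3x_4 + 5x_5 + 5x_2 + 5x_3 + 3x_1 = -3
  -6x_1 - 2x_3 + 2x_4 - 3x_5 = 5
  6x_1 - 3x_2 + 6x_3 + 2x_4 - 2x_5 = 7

x_1 = -1, x_2 = -1, x_3 = 1, x_4 = 5, x_5 = 3

Row-reduce the augmented matrix:
R1 ← R1 / (2).
R2 ← R2 + 3·R1.
R3 ← R3 − 3·R1.
R4 ← R4 + 6·R1.
R5 ← R5 − 6·R1.
Swap R2 and R3.
R2 ← R2 / (2).
R1 ← R1 − 1·R2.
R4 ← R4 − 6·R2.
R5 ← R5 + 9·R2.
R3 ← R3 / (10).
R1 ← R1 − 5·R3.
R2 ← R2 + 2·R3.
R4 ← R4 − 28·R3.
R5 ← R5 + 30·R3.
R4 ← R4 / (139/5).
R1 ← R1 − 9/2·R4.
R2 ← R2 + 27/10·R4.
R3 ← R3 + 3/5·R4.
R5 ← R5 + 59/2·R4.
R5 ← R5 / (1401/278).
R1 ← R1 − 69/278·R5.
R2 ← R2 − 181/278·R5.
R3 ← R3 + 88/139·R5.
R4 ← R4 + 193/139·R5.
Reading off the reduced rows gives x_1 = -1, x_2 = -1, x_3 = 1, x_4 = 5, x_5 = 3.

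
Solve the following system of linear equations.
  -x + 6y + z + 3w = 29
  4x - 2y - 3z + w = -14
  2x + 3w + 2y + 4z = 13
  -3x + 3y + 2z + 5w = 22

Row-reduce the augmented matrix:
R1 ← R1 / (-1).
R2 ← R2 − 4·R1.
R3 ← R3 − 2·R1.
R4 ← R4 + 3·R1.
R2 ← R2 / (22).
R1 ← R1 + 6·R2.
R3 ← R3 − 14·R2.
R4 ← R4 + 15·R2.
R3 ← R3 / (59/11).
R1 ← R1 + 8/11·R3.
R2 ← R2 − 1/22·R3.
R4 ← R4 + 7/22·R3.
R4 ← R4 / (579/118).
R1 ← R1 − 38/59·R4.
R2 ← R2 − 69/118·R4.
R3 ← R3 − 8/59·R4.
Reading off the reduced rows gives x = -1, y = 4, z = 1, w = 1.

x = -1, y = 4, z = 1, w = 1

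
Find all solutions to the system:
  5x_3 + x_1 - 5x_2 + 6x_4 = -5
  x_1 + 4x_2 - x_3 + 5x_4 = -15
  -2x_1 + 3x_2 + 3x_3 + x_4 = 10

infinitely many solutions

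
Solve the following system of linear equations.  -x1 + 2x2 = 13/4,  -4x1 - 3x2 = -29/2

x1 = 7/4, x2 = 5/2

Row-reduce the augmented matrix:
R1 ← R1 / (-1).
R2 ← R2 + 4·R1.
R2 ← R2 / (-11).
R1 ← R1 + 2·R2.
Reading off the reduced rows gives x1 = 7/4, x2 = 5/2.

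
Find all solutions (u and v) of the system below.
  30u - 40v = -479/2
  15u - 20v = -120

Row-reduce:
R1 ← R1 / (30).
R2 ← R2 − 15·R1.
Row 2 reduces to 0 = -1/4, a contradiction. The system is inconsistent.

no solution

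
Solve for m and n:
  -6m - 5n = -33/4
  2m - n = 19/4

From equation 2: n = -19/4 + 2·m.
Substitute into equation 1 and solve: m = 2.
Then n = -3/4.

m = 2, n = -3/4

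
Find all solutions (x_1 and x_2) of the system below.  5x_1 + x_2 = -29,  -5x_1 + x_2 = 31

Row-reduce the augmented matrix:
R1 ← R1 / (5).
R2 ← R2 + 5·R1.
R2 ← R2 / (2).
R1 ← R1 − 1/5·R2.
Reading off the reduced rows gives x_1 = -6, x_2 = 1.

x_1 = -6, x_2 = 1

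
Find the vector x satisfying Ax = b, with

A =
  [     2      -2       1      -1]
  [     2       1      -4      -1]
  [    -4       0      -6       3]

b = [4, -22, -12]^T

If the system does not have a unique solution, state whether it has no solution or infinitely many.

infinitely many solutions

Row-reduce:
R1 ← R1 / (2).
R2 ← R2 − 2·R1.
R3 ← R3 + 4·R1.
R2 ← R2 / (3).
R1 ← R1 + 1·R2.
R3 ← R3 + 4·R2.
R3 ← R3 / (-32/3).
R1 ← R1 + 7/6·R3.
R2 ← R2 + 5/3·R3.
Rank is 3 with 4 unknowns, leaving x_4 free.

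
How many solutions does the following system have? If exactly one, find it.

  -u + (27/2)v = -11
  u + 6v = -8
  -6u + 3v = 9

Row-reduce:
R1 ← R1 / (-1).
R2 ← R2 − 1·R1.
R3 ← R3 + 6·R1.
R2 ← R2 / (39/2).
R1 ← R1 + 27/2·R2.
R3 ← R3 + 78·R2.
Row 3 reduces to 0 = -1, a contradiction. The system is inconsistent.

no solution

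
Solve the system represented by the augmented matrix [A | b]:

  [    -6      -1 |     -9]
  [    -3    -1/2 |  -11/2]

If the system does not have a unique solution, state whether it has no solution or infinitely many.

no solution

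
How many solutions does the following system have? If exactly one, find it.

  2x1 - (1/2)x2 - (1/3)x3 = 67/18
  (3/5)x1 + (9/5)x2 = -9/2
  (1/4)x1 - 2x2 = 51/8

Row-reduce the augmented matrix:
R1 ← R1 / (2).
R2 ← R2 − 3/5·R1.
R3 ← R3 − 1/4·R1.
R2 ← R2 / (39/20).
R1 ← R1 + 1/4·R2.
R3 ← R3 + 31/16·R2.
R3 ← R3 / (11/78).
R1 ← R1 + 2/13·R3.
R2 ← R2 − 2/39·R3.
Reading off the reduced rows gives x1 = 3/2, x2 = -3, x3 = 7/3.

x1 = 3/2, x2 = -3, x3 = 7/3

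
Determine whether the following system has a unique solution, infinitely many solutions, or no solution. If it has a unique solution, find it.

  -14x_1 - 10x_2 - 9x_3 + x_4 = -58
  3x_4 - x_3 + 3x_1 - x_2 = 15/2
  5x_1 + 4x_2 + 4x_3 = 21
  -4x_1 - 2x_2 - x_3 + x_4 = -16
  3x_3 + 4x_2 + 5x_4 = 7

Row-reduce the augmented matrix:
R1 ← R1 / (-14).
R2 ← R2 − 3·R1.
R3 ← R3 − 5·R1.
R4 ← R4 + 4·R1.
R2 ← R2 / (-22/7).
R1 ← R1 − 5/7·R2.
R3 ← R3 − 3/7·R2.
R4 ← R4 − 6/7·R2.
R5 ← R5 − 4·R2.
R3 ← R3 / (17/44).
R1 ← R1 + 1/44·R3.
R2 ← R2 − 41/44·R3.
R4 ← R4 − 17/22·R3.
R5 ← R5 + 8/11·R3.
Swap R4 and R5.
R4 ← R4 / (180/17).
R1 ← R1 − 12/17·R4.
R2 ← R2 + 50/17·R4.
R3 ← R3 − 35/17·R4.
R5 reduces to 0 = 0, so the extra equation is consistent.
Reading off the reduced rows gives x_1 = 3, x_2 = 5/2, x_3 = -1, x_4 = 0.

x_1 = 3, x_2 = 5/2, x_3 = -1, x_4 = 0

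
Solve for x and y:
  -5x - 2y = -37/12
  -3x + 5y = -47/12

Row-reduce the augmented matrix:
R1 ← R1 / (-5).
R2 ← R2 + 3·R1.
R2 ← R2 / (31/5).
R1 ← R1 − 2/5·R2.
Reading off the reduced rows gives x = 3/4, y = -1/3.

x = 3/4, y = -1/3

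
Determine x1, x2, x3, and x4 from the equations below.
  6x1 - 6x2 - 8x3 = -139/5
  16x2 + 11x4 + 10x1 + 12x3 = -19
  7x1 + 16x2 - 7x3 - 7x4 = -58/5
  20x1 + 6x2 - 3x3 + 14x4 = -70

Row-reduce the augmented matrix:
R1 ← R1 / (6).
R2 ← R2 − 10·R1.
R3 ← R3 − 7·R1.
R4 ← R4 − 20·R1.
R2 ← R2 / (26).
R1 ← R1 + 1·R2.
R3 ← R3 − 23·R2.
R4 ← R4 − 26·R2.
R3 ← R3 / (-261/13).
R1 ← R1 + 14/39·R3.
R2 ← R2 − 38/39·R3.
R4 ← R4 + 5/3·R3.
R4 ← R4 / (79/18).
R1 ← R1 − 13/18·R4.
R2 ← R2 + 7/18·R4.
R3 ← R3 − 5/6·R4.
Reading off the reduced rows gives x1 = -14/5, x2 = 1/2, x3 = 1, x4 = -1.

x1 = -14/5, x2 = 1/2, x3 = 1, x4 = -1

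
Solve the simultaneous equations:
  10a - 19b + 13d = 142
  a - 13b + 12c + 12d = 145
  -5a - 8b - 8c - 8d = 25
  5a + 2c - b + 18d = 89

a = -5, b = -6, c = 0, d = 6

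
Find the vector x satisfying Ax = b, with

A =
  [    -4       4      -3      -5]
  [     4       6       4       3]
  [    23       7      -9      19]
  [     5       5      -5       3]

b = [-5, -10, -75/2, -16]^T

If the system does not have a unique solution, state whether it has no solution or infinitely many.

no solution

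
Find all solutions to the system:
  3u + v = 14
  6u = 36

u = 6, v = -4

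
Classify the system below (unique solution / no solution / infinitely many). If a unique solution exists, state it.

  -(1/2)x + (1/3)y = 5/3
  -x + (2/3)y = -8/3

no solution

Row-reduce:
R1 ← R1 / (-1/2).
R2 ← R2 + 1·R1.
Row 2 reduces to 0 = -6, a contradiction. The system is inconsistent.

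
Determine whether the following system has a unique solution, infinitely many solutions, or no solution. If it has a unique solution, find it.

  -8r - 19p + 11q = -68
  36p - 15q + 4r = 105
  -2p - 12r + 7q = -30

no solution

Row-reduce:
R1 ← R1 / (-19).
R2 ← R2 − 36·R1.
R3 ← R3 + 2·R1.
R2 ← R2 / (111/19).
R1 ← R1 + 11/19·R2.
R3 ← R3 − 111/19·R2.
Row 3 reduces to 0 = 1, a contradiction. The system is inconsistent.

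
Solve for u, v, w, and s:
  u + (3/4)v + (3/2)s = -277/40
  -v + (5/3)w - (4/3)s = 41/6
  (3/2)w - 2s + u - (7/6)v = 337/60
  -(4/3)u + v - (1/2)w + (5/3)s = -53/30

Row-reduce the augmented matrix:
R3 ← R3 − 1·R1.
R4 ← R4 + 4/3·R1.
R2 ← R2 / (-1).
R1 ← R1 − 3/4·R2.
R3 ← R3 + 23/12·R2.
R4 ← R4 − 2·R2.
R3 ← R3 / (-61/36).
R1 ← R1 − 5/4·R3.
R2 ← R2 + 5/3·R3.
R4 ← R4 − 17/6·R3.
R4 ← R4 / (-106/183).
R1 ← R1 + 12/61·R4.
R2 ← R2 − 138/61·R4.
R3 ← R3 − 34/61·R4.
Reading off the reduced rows gives u = -14/5, v = 1/2, w = 2, s = -3.

u = -14/5, v = 1/2, w = 2, s = -3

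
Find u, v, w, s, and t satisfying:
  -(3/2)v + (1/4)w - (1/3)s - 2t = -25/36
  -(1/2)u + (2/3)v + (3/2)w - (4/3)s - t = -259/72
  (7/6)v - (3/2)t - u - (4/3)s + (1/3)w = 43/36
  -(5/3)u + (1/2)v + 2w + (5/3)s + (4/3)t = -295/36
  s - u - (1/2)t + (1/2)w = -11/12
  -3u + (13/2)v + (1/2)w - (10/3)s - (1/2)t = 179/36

Row-reduce the augmented matrix:
Swap R1 and R2.
R1 ← R1 / (-1/2).
R3 ← R3 + 1·R1.
R4 ← R4 + 5/3·R1.
R5 ← R5 + 1·R1.
R6 ← R6 + 3·R1.
R2 ← R2 / (-3/2).
R1 ← R1 + 4/3·R2.
R3 ← R3 + 1/6·R2.
R4 ← R4 + 31/18·R2.
R5 ← R5 + 4/3·R2.
R6 ← R6 − 5/2·R2.
R3 ← R3 / (-97/36).
R1 ← R1 + 29/9·R3.
R2 ← R2 + 1/6·R3.
R4 ← R4 + 355/108·R3.
R5 ← R5 + 49/18·R3.
R6 ← R6 + 97/12·R3.
R4 ← R4 / (12629/2619).
R1 ← R1 − 1156/873·R4.
R2 ← R2 − 40/291·R4.
R3 ← R3 + 148/291·R4.
R5 ← R5 − 2251/873·R4.
R5 ← R5 / (-8891/12629).
R1 ← R1 − 15710/12629·R5.
R2 ← R2 − 14085/12629·R5.
R3 ← R3 − 4716/12629·R5.
R4 ← R4 − 31857/25258·R5.
R6 reduces to 0 = 0, so the extra equation is consistent.
Reading off the reduced rows gives u = 7/4, v = 7/3, w = -3, s = 4/3, t = -2.

u = 7/4, v = 7/3, w = -3, s = 4/3, t = -2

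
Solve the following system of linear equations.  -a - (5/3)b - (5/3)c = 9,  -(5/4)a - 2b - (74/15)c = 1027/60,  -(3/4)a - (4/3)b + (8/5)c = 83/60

no solution

Row-reduce:
R1 ← R1 / (-1).
R2 ← R2 + 5/4·R1.
R3 ← R3 + 3/4·R1.
R2 ← R2 / (1/12).
R1 ← R1 − 5/3·R2.
R3 ← R3 + 1/12·R2.
Row 3 reduces to 0 = 1/2, a contradiction. The system is inconsistent.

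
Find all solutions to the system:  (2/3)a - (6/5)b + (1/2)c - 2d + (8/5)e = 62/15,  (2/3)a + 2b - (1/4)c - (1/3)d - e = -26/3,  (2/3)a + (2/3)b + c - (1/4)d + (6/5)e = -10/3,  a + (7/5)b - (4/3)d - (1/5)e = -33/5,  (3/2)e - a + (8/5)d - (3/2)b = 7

Row-reduce:
R1 ← R1 / (2/3).
R2 ← R2 − 2/3·R1.
R3 ← R3 − 2/3·R1.
R4 ← R4 − 1·R1.
R5 ← R5 + 1·R1.
R2 ← R2 / (16/5).
R1 ← R1 + 9/5·R2.
R3 ← R3 − 28/15·R2.
R4 ← R4 − 16/5·R2.
R5 ← R5 + 33/10·R2.
R3 ← R3 / (15/16).
R1 ← R1 − 21/64·R3.
R2 ← R2 + 15/64·R3.
R5 ← R5 + 3/128·R3.
Swap R4 and R5.
R4 ← R4 / (487/1440).
R1 ← R1 + 1681/720·R4.
R2 ← R2 − 103/144·R4.
R3 ← R3 − 112/135·R4.
Rank is 4 with 5 unknowns, leaving e free.

infinitely many solutions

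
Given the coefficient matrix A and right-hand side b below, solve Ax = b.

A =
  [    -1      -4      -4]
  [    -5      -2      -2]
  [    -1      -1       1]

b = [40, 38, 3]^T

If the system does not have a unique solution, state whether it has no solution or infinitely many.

Row-reduce the augmented matrix:
R1 ← R1 / (-1).
R2 ← R2 + 5·R1.
R3 ← R3 + 1·R1.
R2 ← R2 / (18).
R1 ← R1 − 4·R2.
R3 ← R3 − 3·R2.
R3 ← R3 / (2).
R2 ← R2 − 1·R3.
Reading off the reduced rows gives x_1 = -4, x_2 = -4, x_3 = -5.

x_1 = -4, x_2 = -4, x_3 = -5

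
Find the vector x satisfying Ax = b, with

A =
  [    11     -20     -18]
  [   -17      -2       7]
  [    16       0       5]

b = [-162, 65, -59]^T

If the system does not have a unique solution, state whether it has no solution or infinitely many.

x_1 = -4, x_2 = 5, x_3 = 1

Row-reduce the augmented matrix:
R1 ← R1 / (11).
R2 ← R2 + 17·R1.
R3 ← R3 − 16·R1.
R2 ← R2 / (-362/11).
R1 ← R1 + 20/11·R2.
R3 ← R3 − 320/11·R2.
R3 ← R3 / (2313/181).
R1 ← R1 + 88/181·R3.
R2 ← R2 − 229/362·R3.
Reading off the reduced rows gives x_1 = -4, x_2 = 5, x_3 = 1.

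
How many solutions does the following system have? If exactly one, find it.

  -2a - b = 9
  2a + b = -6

no solution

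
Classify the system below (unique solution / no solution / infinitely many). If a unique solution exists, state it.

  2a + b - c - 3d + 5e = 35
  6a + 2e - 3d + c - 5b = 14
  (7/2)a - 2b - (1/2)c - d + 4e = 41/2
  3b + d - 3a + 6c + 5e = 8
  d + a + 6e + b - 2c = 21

Row-reduce:
R1 ← R1 / (2).
R2 ← R2 − 6·R1.
R3 ← R3 − 7/2·R1.
R4 ← R4 + 3·R1.
R5 ← R5 − 1·R1.
R2 ← R2 / (-8).
R1 ← R1 − 1/2·R2.
R3 ← R3 + 15/4·R2.
R4 ← R4 − 9/2·R2.
R5 ← R5 − 1/2·R2.
R3 ← R3 / (-5/8).
R1 ← R1 + 1/4·R3.
R2 ← R2 + 1/2·R3.
R4 ← R4 − 27/4·R3.
R5 ← R5 + 5/4·R3.
R4 ← R4 / (77/5).
R1 ← R1 + 17/10·R4.
R2 ← R2 + 19/10·R4.
R3 ← R3 + 23/10·R4.
Row 5 reduces to 0 = -6, a contradiction. The system is inconsistent.

no solution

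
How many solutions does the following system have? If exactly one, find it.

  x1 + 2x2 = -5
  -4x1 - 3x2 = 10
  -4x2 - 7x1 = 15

x1 = -1, x2 = -2

Row-reduce the augmented matrix:
R2 ← R2 + 4·R1.
R3 ← R3 + 7·R1.
R2 ← R2 / (5).
R1 ← R1 − 2·R2.
R3 ← R3 − 10·R2.
R3 reduces to 0 = 0, so the extra equation is consistent.
Reading off the reduced rows gives x1 = -1, x2 = -2.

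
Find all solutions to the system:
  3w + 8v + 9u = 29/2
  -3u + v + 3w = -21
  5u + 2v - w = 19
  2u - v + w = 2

no solution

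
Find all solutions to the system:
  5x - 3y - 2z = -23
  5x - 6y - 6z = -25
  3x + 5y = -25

Row-reduce the augmented matrix:
R1 ← R1 / (5).
R2 ← R2 − 5·R1.
R3 ← R3 − 3·R1.
R2 ← R2 / (-3).
R1 ← R1 + 3/5·R2.
R3 ← R3 − 34/5·R2.
R3 ← R3 / (-118/15).
R1 ← R1 − 2/5·R3.
R2 ← R2 − 4/3·R3.
Reading off the reduced rows gives x = -5, y = -2, z = 2.

x = -5, y = -2, z = 2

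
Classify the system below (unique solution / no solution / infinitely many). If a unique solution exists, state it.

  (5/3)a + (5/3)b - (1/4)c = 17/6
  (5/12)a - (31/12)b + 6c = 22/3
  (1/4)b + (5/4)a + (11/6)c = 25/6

no solution

Row-reduce:
R1 ← R1 / (5/3).
R2 ← R2 − 5/12·R1.
R3 ← R3 − 5/4·R1.
R2 ← R2 / (-3).
R1 ← R1 − 1·R2.
R3 ← R3 + 1·R2.
Row 3 reduces to 0 = -1/6, a contradiction. The system is inconsistent.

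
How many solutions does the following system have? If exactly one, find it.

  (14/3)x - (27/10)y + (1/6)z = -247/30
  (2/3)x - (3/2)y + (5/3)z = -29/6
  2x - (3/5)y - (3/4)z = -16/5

no solution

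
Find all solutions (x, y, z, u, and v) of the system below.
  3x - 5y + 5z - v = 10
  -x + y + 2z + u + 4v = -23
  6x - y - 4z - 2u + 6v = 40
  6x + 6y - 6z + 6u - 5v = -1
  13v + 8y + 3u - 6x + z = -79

infinitely many solutions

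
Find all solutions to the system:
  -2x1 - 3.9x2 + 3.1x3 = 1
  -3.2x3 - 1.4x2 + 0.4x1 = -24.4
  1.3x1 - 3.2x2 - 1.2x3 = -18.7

x1 = 1, x2 = 4, x3 = 6

Row-reduce the augmented matrix:
R1 ← R1 / (-2).
R2 ← R2 − 2/5·R1.
R3 ← R3 − 13/10·R1.
R2 ← R2 / (-109/50).
R1 ← R1 − 39/20·R2.
R3 ← R3 + 1147/200·R2.
R3 ← R3 / (16573/2180).
R1 ← R1 + 841/218·R3.
R2 ← R2 − 129/109·R3.
Reading off the reduced rows gives x1 = 1, x2 = 4, x3 = 6.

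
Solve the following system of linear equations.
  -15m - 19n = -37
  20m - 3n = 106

m = 5, n = -2

Row-reduce the augmented matrix:
R1 ← R1 / (-15).
R2 ← R2 − 20·R1.
R2 ← R2 / (-85/3).
R1 ← R1 − 19/15·R2.
Reading off the reduced rows gives m = 5, n = -2.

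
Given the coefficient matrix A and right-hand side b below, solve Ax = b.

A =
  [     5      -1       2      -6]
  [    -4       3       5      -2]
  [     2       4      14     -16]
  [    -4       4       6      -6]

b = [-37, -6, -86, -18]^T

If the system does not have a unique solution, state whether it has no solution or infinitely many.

infinitely many solutions

Row-reduce:
R1 ← R1 / (5).
R2 ← R2 + 4·R1.
R3 ← R3 − 2·R1.
R4 ← R4 + 4·R1.
R2 ← R2 / (11/5).
R1 ← R1 + 1/5·R2.
R3 ← R3 − 22/5·R2.
R4 ← R4 − 16/5·R2.
Swap R3 and R4.
R3 ← R3 / (-2).
R1 ← R1 − 1·R3.
R2 ← R2 − 3·R3.
Rank is 3 with 4 unknowns, leaving x_4 free.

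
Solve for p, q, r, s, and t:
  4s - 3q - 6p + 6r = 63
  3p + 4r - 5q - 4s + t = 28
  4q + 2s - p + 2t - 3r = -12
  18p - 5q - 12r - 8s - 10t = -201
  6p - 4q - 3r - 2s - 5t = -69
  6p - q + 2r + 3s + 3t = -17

Row-reduce the augmented matrix:
R1 ← R1 / (-6).
R2 ← R2 − 3·R1.
R3 ← R3 + 1·R1.
R4 ← R4 − 18·R1.
R5 ← R5 − 6·R1.
R6 ← R6 − 6·R1.
R2 ← R2 / (-13/2).
R1 ← R1 − 1/2·R2.
R3 ← R3 − 9/2·R2.
R4 ← R4 + 14·R2.
R5 ← R5 + 7·R2.
R6 ← R6 + 4·R2.
R3 ← R3 / (11/13).
R1 ← R1 + 6/13·R3.
R2 ← R2 + 14/13·R3.
R4 ← R4 + 118/13·R3.
R5 ← R5 + 59/13·R3.
R6 ← R6 − 48/13·R3.
R4 ← R4 / (256/33).
R1 ← R1 + 28/33·R4.
R2 ← R2 − 8/33·R4.
R3 ← R3 + 2/33·R4.
R5 ← R5 − 128/33·R4.
R6 ← R6 − 93/11·R4.
Swap R5 and R6.
R5 ← R5 / (-883/32).
R1 ← R1 − 27/8·R5.
R2 ← R2 − 11/4·R5.
R3 ← R3 − 53/16·R5.
R4 ← R4 − 69/32·R5.
R6 reduces to 0 = 0, so the extra equation is consistent.
Reading off the reduced rows gives p = -6, q = -1, r = 6, s = -3, t = 5.

p = -6, q = -1, r = 6, s = -3, t = 5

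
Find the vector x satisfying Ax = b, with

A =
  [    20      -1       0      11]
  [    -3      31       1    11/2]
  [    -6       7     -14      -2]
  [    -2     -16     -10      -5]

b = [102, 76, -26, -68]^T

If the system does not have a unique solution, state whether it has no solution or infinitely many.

infinitely many solutions

Row-reduce:
R1 ← R1 / (20).
R2 ← R2 + 3·R1.
R3 ← R3 + 6·R1.
R4 ← R4 + 2·R1.
R2 ← R2 / (617/20).
R1 ← R1 + 1/20·R2.
R3 ← R3 − 67/10·R2.
R4 ← R4 + 161/10·R2.
R3 ← R3 / (-8772/617).
R1 ← R1 − 1/617·R3.
R2 ← R2 − 20/617·R3.
R4 ← R4 + 5848/617·R3.
Rank is 3 with 4 unknowns, leaving x_4 free.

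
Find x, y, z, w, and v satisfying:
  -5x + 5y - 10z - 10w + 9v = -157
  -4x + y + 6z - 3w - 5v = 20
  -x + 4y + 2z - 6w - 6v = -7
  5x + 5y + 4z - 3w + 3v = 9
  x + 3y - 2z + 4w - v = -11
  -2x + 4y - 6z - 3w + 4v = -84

Row-reduce the augmented matrix:
R1 ← R1 / (-5).
R2 ← R2 + 4·R1.
R3 ← R3 + 1·R1.
R4 ← R4 − 5·R1.
R5 ← R5 − 1·R1.
R6 ← R6 + 2·R1.
R2 ← R2 / (-3).
R1 ← R1 + 1·R2.
R3 ← R3 − 3·R2.
R4 ← R4 − 10·R2.
R5 ← R5 − 4·R2.
R6 ← R6 − 2·R2.
R3 ← R3 / (18).
R1 ← R1 + 8/3·R3.
R2 ← R2 + 14/3·R3.
R4 ← R4 − 122/3·R3.
R5 ← R5 − 44/3·R3.
R6 ← R6 − 22/3·R3.
R4 ← R4 / (38/27).
R1 ← R1 − 13/27·R4.
R2 ← R2 + 38/27·R4.
R3 ← R3 − 1/18·R4.
R5 ← R5 − 212/27·R4.
R6 ← R6 − 106/27·R4.
R5 ← R5 / (-8676/95).
R1 ← R1 + 603/95·R5.
R2 ← R2 − 77/5·R5.
R3 ← R3 + 67/38·R5.
R4 ← R4 − 223/19·R5.
R6 ← R6 + 4338/95·R5.
R6 reduces to 0 = 0, so the extra equation is consistent.
Reading off the reduced rows gives x = 5, y = -5, z = 6, w = 2, v = -3.

x = 5, y = -5, z = 6, w = 2, v = -3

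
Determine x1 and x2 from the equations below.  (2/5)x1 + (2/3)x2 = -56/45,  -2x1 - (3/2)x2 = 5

x1 = -2, x2 = -2/3

Row-reduce the augmented matrix:
R1 ← R1 / (2/5).
R2 ← R2 + 2·R1.
R2 ← R2 / (11/6).
R1 ← R1 − 5/3·R2.
Reading off the reduced rows gives x1 = -2, x2 = -2/3.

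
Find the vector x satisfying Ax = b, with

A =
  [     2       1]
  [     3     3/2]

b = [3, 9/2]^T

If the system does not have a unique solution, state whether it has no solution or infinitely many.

infinitely many solutions

Row-reduce:
R1 ← R1 / (2).
R2 ← R2 − 3·R1.
Rank is 1 with 2 unknowns, leaving x_2 free.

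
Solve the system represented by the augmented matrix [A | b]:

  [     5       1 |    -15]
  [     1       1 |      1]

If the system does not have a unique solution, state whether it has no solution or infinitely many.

x_1 = -4, x_2 = 5

From equation 1: x_2 = -15 − 5·x_1.
Substitute into equation 2 and solve: x_1 = -4.
Then x_2 = 5.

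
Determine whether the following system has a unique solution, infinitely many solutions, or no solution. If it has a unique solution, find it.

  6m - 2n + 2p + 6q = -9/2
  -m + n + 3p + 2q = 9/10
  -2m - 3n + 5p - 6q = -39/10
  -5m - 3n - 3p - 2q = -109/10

m = 4/5, n = 13/5, p = 1/5, q = -3/4

Row-reduce the augmented matrix:
R1 ← R1 / (6).
R2 ← R2 + 1·R1.
R3 ← R3 + 2·R1.
R4 ← R4 + 5·R1.
R2 ← R2 / (2/3).
R1 ← R1 + 1/3·R2.
R3 ← R3 + 11/3·R2.
R4 ← R4 + 14/3·R2.
R3 ← R3 / (24).
R1 ← R1 − 2·R3.
R2 ← R2 − 5·R3.
R4 ← R4 − 22·R3.
R4 ← R4 / (301/24).
R1 ← R1 − 35/24·R4.
R2 ← R2 − 91/48·R4.
R3 ← R3 − 25/48·R4.
Reading off the reduced rows gives m = 4/5, n = 13/5, p = 1/5, q = -3/4.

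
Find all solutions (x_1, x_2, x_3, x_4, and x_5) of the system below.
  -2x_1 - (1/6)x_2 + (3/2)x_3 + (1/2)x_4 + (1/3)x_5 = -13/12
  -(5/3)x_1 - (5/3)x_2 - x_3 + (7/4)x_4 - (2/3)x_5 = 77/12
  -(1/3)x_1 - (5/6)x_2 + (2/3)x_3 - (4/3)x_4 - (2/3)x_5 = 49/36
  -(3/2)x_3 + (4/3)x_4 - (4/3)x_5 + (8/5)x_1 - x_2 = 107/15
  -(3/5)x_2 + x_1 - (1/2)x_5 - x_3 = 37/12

x_1 = 1/2, x_2 = -5/2, x_3 = -1/3, x_4 = 1, x_5 = -3/2

Row-reduce the augmented matrix:
R1 ← R1 / (-2).
R2 ← R2 + 5/3·R1.
R3 ← R3 + 1/3·R1.
R4 ← R4 − 8/5·R1.
R5 ← R5 − 1·R1.
R2 ← R2 / (-55/36).
R1 ← R1 − 1/12·R2.
R3 ← R3 + 29/36·R2.
R4 ← R4 + 17/15·R2.
R5 ← R5 + 41/60·R2.
R3 ← R3 / (529/330).
R1 ← R1 + 48/55·R3.
R2 ← R2 − 81/55·R3.
R4 ← R4 − 753/550·R3.
R5 ← R5 − 208/275·R3.
R4 ← R4 / (81083/31740).
R1 ← R1 + 2817/2116·R4.
R2 ← R2 − 1137/1058·R4.
R3 ← R3 + 1399/1058·R4.
R5 ← R5 − 6917/10580·R4.
R5 ← R5 / (194247/810830).
R1 ← R1 + 34965/81083·R5.
R2 ← R2 − 72782/81083·R5.
R3 ← R3 + 18668/81083·R5.
R4 ← R4 + 5540/81083·R5.
Reading off the reduced rows gives x_1 = 1/2, x_2 = -5/2, x_3 = -1/3, x_4 = 1, x_5 = -3/2.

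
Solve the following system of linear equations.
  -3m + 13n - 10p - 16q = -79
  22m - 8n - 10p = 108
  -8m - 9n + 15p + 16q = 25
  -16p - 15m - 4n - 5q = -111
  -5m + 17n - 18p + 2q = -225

m = 5, n = -6, p = 5, q = -4

Row-reduce the augmented matrix:
R1 ← R1 / (-3).
R2 ← R2 − 22·R1.
R3 ← R3 + 8·R1.
R4 ← R4 + 15·R1.
R5 ← R5 + 5·R1.
R2 ← R2 / (262/3).
R1 ← R1 + 13/3·R2.
R3 ← R3 + 131/3·R2.
R4 ← R4 + 69·R2.
R5 ← R5 + 14/3·R2.
Swap R3 and R4.
R3 ← R3 / (-4171/131).
R1 ← R1 + 105/131·R3.
R2 ← R2 + 125/131·R3.
R5 ← R5 + 758/131·R3.
Swap R4 and R5.
R4 ← R4 / (106836/4171).
R1 ← R1 + 179/4171·R4.
R2 ← R2 + 3391/4171·R4.
R3 ← R3 − 2319/4171·R4.
R5 reduces to 0 = 0, so the extra equation is consistent.
Reading off the reduced rows gives m = 5, n = -6, p = 5, q = -4.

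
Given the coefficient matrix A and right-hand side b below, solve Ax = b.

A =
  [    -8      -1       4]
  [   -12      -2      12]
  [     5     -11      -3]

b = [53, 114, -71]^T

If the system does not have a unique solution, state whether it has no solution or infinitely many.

x_1 = -4, x_2 = 3, x_3 = 6

Row-reduce the augmented matrix:
R1 ← R1 / (-8).
R2 ← R2 + 12·R1.
R3 ← R3 − 5·R1.
R2 ← R2 / (-1/2).
R1 ← R1 − 1/8·R2.
R3 ← R3 + 93/8·R2.
R3 ← R3 / (-140).
R1 ← R1 − 1·R3.
R2 ← R2 + 12·R3.
Reading off the reduced rows gives x_1 = -4, x_2 = 3, x_3 = 6.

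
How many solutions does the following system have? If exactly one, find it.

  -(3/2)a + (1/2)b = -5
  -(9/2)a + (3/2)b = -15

Row-reduce:
R1 ← R1 / (-3/2).
R2 ← R2 + 9/2·R1.
Rank is 1 with 2 unknowns, leaving b free.

infinitely many solutions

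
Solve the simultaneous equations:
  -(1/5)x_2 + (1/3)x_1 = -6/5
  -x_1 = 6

Row-reduce the augmented matrix:
R1 ← R1 / (1/3).
R2 ← R2 + 1·R1.
R2 ← R2 / (-3/5).
R1 ← R1 + 3/5·R2.
Reading off the reduced rows gives x_1 = -6, x_2 = -4.

x_1 = -6, x_2 = -4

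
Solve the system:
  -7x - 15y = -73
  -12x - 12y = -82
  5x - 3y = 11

Row-reduce:
R1 ← R1 / (-7).
R2 ← R2 + 12·R1.
R3 ← R3 − 5·R1.
R2 ← R2 / (96/7).
R1 ← R1 − 15/7·R2.
R3 ← R3 + 96/7·R2.
Row 3 reduces to 0 = 2, a contradiction. The system is inconsistent.

no solution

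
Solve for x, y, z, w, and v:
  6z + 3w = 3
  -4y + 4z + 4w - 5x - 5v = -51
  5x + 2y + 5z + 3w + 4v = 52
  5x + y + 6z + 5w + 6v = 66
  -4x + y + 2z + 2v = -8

Row-reduce the augmented matrix:
Swap R1 and R2.
R1 ← R1 / (-5).
R3 ← R3 − 5·R1.
R4 ← R4 − 5·R1.
R5 ← R5 + 4·R1.
Swap R2 and R3.
R2 ← R2 / (-2).
R1 ← R1 − 4/5·R2.
R4 ← R4 + 3·R2.
R5 ← R5 − 21/5·R2.
R3 ← R3 / (6).
R1 ← R1 − 14/5·R3.
R2 ← R2 + 9/2·R3.
R4 ← R4 + 7/2·R3.
R5 ← R5 − 177/10·R3.
R4 ← R4 / (1/4).
R1 ← R1 − 3/5·R4.
R2 ← R2 + 5/4·R4.
R3 ← R3 − 1/2·R4.
R5 ← R5 − 53/20·R4.
R5 ← R5 / (-113/5).
R1 ← R1 + 27/5·R5.
R2 ← R2 − 13·R5.
R3 ← R3 + 5·R5.
R4 ← R4 − 10·R5.
Reading off the reduced rows gives x = 5, y = 0, z = 0, w = 1, v = 6.

x = 5, y = 0, z = 0, w = 1, v = 6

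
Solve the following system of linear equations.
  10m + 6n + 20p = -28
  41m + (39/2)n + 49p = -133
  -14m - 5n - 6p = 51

no solution

Row-reduce:
R1 ← R1 / (10).
R2 ← R2 − 41·R1.
R3 ← R3 + 14·R1.
R2 ← R2 / (-51/10).
R1 ← R1 − 3/5·R2.
R3 ← R3 − 17/5·R2.
Row 3 reduces to 0 = -1/3, a contradiction. The system is inconsistent.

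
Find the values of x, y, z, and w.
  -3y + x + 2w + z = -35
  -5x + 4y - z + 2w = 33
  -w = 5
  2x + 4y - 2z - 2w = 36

x = -3, y = 6, z = -4, w = -5

Row-reduce the augmented matrix:
R2 ← R2 + 5·R1.
R4 ← R4 − 2·R1.
R2 ← R2 / (-11).
R1 ← R1 + 3·R2.
R4 ← R4 − 10·R2.
Swap R3 and R4.
R3 ← R3 / (-4/11).
R1 ← R1 + 1/11·R3.
R2 ← R2 + 4/11·R3.
R4 ← R4 / (-1).
R1 ← R1 + 5/2·R4.
R2 ← R2 + 6·R4.
R3 ← R3 + 27/2·R4.
Reading off the reduced rows gives x = -3, y = 6, z = -4, w = -5.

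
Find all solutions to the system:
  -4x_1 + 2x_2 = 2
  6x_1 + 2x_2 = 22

x_1 = 2, x_2 = 5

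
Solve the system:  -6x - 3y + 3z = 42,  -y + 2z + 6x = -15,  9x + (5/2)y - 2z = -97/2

no solution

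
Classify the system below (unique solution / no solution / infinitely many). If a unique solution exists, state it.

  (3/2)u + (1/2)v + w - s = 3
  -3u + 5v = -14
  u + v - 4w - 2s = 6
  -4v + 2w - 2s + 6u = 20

Row-reduce:
R1 ← R1 / (3/2).
R2 ← R2 + 3·R1.
R3 ← R3 − 1·R1.
R4 ← R4 − 6·R1.
R2 ← R2 / (6).
R1 ← R1 − 1/3·R2.
R3 ← R3 − 2/3·R2.
R4 ← R4 + 6·R2.
R3 ← R3 / (-44/9).
R1 ← R1 − 5/9·R3.
R2 ← R2 − 1/3·R3.
Rank is 3 with 4 unknowns, leaving s free.

infinitely many solutions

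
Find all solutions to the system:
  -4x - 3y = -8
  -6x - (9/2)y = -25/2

no solution

Row-reduce:
R1 ← R1 / (-4).
R2 ← R2 + 6·R1.
Row 2 reduces to 0 = -1/2, a contradiction. The system is inconsistent.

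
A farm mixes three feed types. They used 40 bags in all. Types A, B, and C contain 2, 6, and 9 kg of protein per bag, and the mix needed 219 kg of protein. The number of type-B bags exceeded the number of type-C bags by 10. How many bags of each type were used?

type-A bags: 12, type-B bags: 19, type-C bags: 9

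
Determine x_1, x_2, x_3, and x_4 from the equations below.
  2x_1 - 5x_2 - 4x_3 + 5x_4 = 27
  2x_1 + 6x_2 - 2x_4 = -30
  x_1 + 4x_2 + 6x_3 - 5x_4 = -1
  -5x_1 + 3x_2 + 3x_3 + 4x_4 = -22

x_1 = 4, x_2 = -6, x_3 = 4, x_4 = 1

Row-reduce the augmented matrix:
R1 ← R1 / (2).
R2 ← R2 − 2·R1.
R3 ← R3 − 1·R1.
R4 ← R4 + 5·R1.
R2 ← R2 / (11).
R1 ← R1 + 5/2·R2.
R3 ← R3 − 13/2·R2.
R4 ← R4 + 19/2·R2.
R3 ← R3 / (62/11).
R1 ← R1 + 12/11·R3.
R2 ← R2 − 4/11·R3.
R4 ← R4 + 39/11·R3.
R4 ← R4 / (517/62).
R1 ← R1 − 8/31·R4.
R2 ← R2 + 13/31·R4.
R3 ← R3 + 37/62·R4.
Reading off the reduced rows gives x_1 = 4, x_2 = -6, x_3 = 4, x_4 = 1.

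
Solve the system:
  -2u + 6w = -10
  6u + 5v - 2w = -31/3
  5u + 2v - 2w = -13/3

u = -1, v = -5/3, w = -2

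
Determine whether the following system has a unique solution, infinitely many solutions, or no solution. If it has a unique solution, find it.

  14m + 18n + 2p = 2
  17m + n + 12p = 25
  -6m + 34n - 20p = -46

infinitely many solutions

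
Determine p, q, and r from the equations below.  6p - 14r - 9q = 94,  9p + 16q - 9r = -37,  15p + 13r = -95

Row-reduce the augmented matrix:
R1 ← R1 / (6).
R2 ← R2 − 9·R1.
R3 ← R3 − 15·R1.
R2 ← R2 / (59/2).
R1 ← R1 + 3/2·R2.
R3 ← R3 − 45/2·R2.
R3 ← R3 / (2292/59).
R1 ← R1 + 305/177·R3.
R2 ← R2 − 24/59·R3.
Reading off the reduced rows gives p = -2, q = -4, r = -5.

p = -2, q = -4, r = -5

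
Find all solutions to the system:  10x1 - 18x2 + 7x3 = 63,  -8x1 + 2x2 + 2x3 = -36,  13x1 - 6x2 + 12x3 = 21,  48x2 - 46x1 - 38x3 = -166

Row-reduce:
R1 ← R1 / (10).
R2 ← R2 + 8·R1.
R3 ← R3 − 13·R1.
R4 ← R4 + 46·R1.
R2 ← R2 / (-62/5).
R1 ← R1 + 9/5·R2.
R3 ← R3 − 87/5·R2.
R4 ← R4 + 174/5·R2.
R3 ← R3 / (841/62).
R1 ← R1 + 25/62·R3.
R2 ← R2 + 19/31·R3.
R4 ← R4 + 841/31·R3.
Row 4 reduces to 0 = 2, a contradiction. The system is inconsistent.

no solution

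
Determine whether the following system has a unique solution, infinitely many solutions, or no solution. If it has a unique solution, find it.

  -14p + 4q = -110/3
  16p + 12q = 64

Row-reduce the augmented matrix:
R1 ← R1 / (-14).
R2 ← R2 − 16·R1.
R2 ← R2 / (116/7).
R1 ← R1 + 2/7·R2.
Reading off the reduced rows gives p = 3, q = 4/3.

p = 3, q = 4/3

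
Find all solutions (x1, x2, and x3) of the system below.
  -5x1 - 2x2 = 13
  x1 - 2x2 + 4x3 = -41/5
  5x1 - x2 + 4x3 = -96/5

x1 = -3, x2 = 1, x3 = -4/5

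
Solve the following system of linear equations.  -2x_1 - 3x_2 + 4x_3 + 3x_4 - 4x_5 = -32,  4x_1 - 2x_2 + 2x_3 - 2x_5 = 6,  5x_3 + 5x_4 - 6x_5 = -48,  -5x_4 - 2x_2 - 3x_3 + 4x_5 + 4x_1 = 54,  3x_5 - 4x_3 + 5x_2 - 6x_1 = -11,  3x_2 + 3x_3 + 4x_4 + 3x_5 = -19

Row-reduce the augmented matrix:
R1 ← R1 / (-2).
R2 ← R2 − 4·R1.
R4 ← R4 − 4·R1.
R5 ← R5 + 6·R1.
R2 ← R2 / (-8).
R1 ← R1 − 3/2·R2.
R4 ← R4 + 8·R2.
R5 ← R5 − 14·R2.
R6 ← R6 − 3·R2.
R3 ← R3 / (5).
R1 ← R1 + 1/8·R3.
R2 ← R2 + 5/4·R3.
R4 ← R4 + 5·R3.
R5 ← R5 − 3/2·R3.
R6 ← R6 − 27/4·R3.
Swap R4 and R6.
R4 ← R4 / (-1/2).
R1 ← R1 + 1/4·R4.
R2 ← R2 − 1/2·R4.
R3 ← R3 − 1·R4.
R5 ← R5 / (-7/10).
R1 ← R1 + 37/10·R5.
R2 ← R2 − 71/10·R5.
R3 ← R3 − 27/2·R5.
R4 ← R4 + 147/10·R5.
R6 reduces to 0 = 0, so the extra equation is consistent.
Reading off the reduced rows gives x_1 = 3, x_2 = -2, x_3 = -2, x_4 = -4, x_5 = 3.

x_1 = 3, x_2 = -2, x_3 = -2, x_4 = -4, x_5 = 3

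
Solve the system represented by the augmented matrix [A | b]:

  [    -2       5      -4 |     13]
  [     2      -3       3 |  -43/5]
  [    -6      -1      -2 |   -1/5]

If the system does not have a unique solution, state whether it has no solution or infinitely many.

Row-reduce the augmented matrix:
R1 ← R1 / (-2).
R2 ← R2 − 2·R1.
R3 ← R3 + 6·R1.
R2 ← R2 / (2).
R1 ← R1 + 5/2·R2.
R3 ← R3 + 16·R2.
R3 ← R3 / (2).
R1 ← R1 − 3/4·R3.
R2 ← R2 + 1/2·R3.
Reading off the reduced rows gives x_1 = 1/2, x_2 = 6/5, x_3 = -2.

x_1 = 1/2, x_2 = 6/5, x_3 = -2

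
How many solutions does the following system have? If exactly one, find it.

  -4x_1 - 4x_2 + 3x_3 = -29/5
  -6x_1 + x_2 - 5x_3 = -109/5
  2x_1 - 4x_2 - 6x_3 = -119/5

Row-reduce the augmented matrix:
R1 ← R1 / (-4).
R2 ← R2 + 6·R1.
R3 ← R3 − 2·R1.
R2 ← R2 / (7).
R1 ← R1 − 1·R2.
R3 ← R3 + 6·R2.
R3 ← R3 / (-177/14).
R1 ← R1 − 17/28·R3.
R2 ← R2 + 19/14·R3.
Reading off the reduced rows gives x_1 = 3/2, x_2 = 11/5, x_3 = 3.

x_1 = 3/2, x_2 = 11/5, x_3 = 3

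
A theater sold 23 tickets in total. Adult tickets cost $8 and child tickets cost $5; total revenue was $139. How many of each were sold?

adult tickets: 8, child tickets: 15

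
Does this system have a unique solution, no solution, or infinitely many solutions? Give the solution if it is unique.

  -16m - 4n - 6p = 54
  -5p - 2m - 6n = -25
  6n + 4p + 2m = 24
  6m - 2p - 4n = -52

m = -5, n = 5, p = 1

Row-reduce the augmented matrix:
R1 ← R1 / (-16).
R2 ← R2 + 2·R1.
R3 ← R3 − 2·R1.
R4 ← R4 − 6·R1.
R2 ← R2 / (-11/2).
R1 ← R1 − 1/4·R2.
R3 ← R3 − 11/2·R2.
R4 ← R4 + 11/2·R2.
R3 ← R3 / (-1).
R1 ← R1 − 2/11·R3.
R2 ← R2 − 17/22·R3.
R4 reduces to 0 = 0, so the extra equation is consistent.
Reading off the reduced rows gives m = -5, n = 5, p = 1.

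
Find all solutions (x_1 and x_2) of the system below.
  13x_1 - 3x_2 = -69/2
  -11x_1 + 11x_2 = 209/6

x_1 = -5/2, x_2 = 2/3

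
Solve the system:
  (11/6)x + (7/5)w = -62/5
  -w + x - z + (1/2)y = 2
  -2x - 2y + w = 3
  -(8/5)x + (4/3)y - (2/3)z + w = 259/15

Row-reduce the augmented matrix:
R1 ← R1 / (11/6).
R2 ← R2 − 1·R1.
R3 ← R3 + 2·R1.
R4 ← R4 + 8/5·R1.
R2 ← R2 / (1/2).
R3 ← R3 + 2·R2.
R4 ← R4 − 4/3·R2.
R3 ← R3 / (-4).
R2 ← R2 + 2·R3.
R4 ← R4 − 2·R3.
R4 ← R4 / (7691/1650).
R1 ← R1 − 42/55·R4.
R2 ← R2 + 139/110·R4.
R3 ← R3 − 249/220·R4.
Reading off the reduced rows gives x = -6, y = 4, z = -5, w = -1.

x = -6, y = 4, z = -5, w = -1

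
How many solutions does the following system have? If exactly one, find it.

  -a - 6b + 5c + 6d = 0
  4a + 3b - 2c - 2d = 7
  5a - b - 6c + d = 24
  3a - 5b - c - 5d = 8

a = 2, b = -1, c = -2, d = 1

Row-reduce the augmented matrix:
R1 ← R1 / (-1).
R2 ← R2 − 4·R1.
R3 ← R3 − 5·R1.
R4 ← R4 − 3·R1.
R2 ← R2 / (-21).
R1 ← R1 − 6·R2.
R3 ← R3 + 31·R2.
R4 ← R4 + 23·R2.
R3 ← R3 / (-53/7).
R1 ← R1 − 1/7·R3.
R2 ← R2 + 6/7·R3.
R4 ← R4 + 40/7·R3.
R4 ← R4 / (-529/53).
R1 ← R1 − 41/159·R4.
R2 ← R2 + 140/159·R4.
R3 ← R3 − 31/159·R4.
Reading off the reduced rows gives a = 2, b = -1, c = -2, d = 1.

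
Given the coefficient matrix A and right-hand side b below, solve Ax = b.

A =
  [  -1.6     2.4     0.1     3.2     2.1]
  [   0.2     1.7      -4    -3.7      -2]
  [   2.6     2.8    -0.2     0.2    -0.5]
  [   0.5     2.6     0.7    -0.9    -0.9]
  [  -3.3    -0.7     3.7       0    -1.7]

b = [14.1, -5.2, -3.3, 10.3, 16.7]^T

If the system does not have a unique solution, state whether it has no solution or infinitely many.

Row-reduce the augmented matrix:
R1 ← R1 / (-8/5).
R2 ← R2 − 1/5·R1.
R3 ← R3 − 13/5·R1.
R4 ← R4 − 1/2·R1.
R5 ← R5 + 33/10·R1.
R2 ← R2 / (2).
R1 ← R1 + 3/2·R2.
R3 ← R3 − 67/10·R2.
R4 ← R4 − 67/20·R2.
R5 ← R5 + 113/20·R2.
R3 ← R3 / (21313/1600).
R1 ← R1 + 977/320·R3.
R2 ← R2 + 319/160·R3.
R4 ← R4 − 23713/3200·R3.
R5 ← R5 + 24867/3200·R3.
R4 ← R4 / (-375799/106565).
R1 ← R1 + 14993/21313·R4.
R2 ← R2 − 17325/21313·R4.
R3 ← R3 − 26328/21313·R4.
R5 ← R5 + 134763/21313·R4.
R5 ← R5 / (-719736/375799).
R1 ← R1 + 265709/1503196·R5.
R2 ← R2 + 100469/1503196·R5.
R3 ← R3 + 42139/375799·R5.
R4 ← R4 − 934237/1503196·R5.
Reading off the reduced rows gives x_1 = -4, x_2 = 4, x_3 = 4, x_4 = -4, x_5 = 5.

x_1 = -4, x_2 = 4, x_3 = 4, x_4 = -4, x_5 = 5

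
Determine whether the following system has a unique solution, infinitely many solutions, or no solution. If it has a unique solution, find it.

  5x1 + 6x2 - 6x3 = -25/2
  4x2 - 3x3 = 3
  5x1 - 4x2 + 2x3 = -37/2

x1 = -5/2, x2 = 3, x3 = 3

Row-reduce the augmented matrix:
R1 ← R1 / (5).
R3 ← R3 − 5·R1.
R2 ← R2 / (4).
R1 ← R1 − 6/5·R2.
R3 ← R3 + 10·R2.
R3 ← R3 / (1/2).
R1 ← R1 + 3/10·R3.
R2 ← R2 + 3/4·R3.
Reading off the reduced rows gives x1 = -5/2, x2 = 3, x3 = 3.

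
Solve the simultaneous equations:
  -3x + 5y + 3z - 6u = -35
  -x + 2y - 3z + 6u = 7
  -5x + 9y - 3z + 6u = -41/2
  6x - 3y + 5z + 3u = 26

no solution

Row-reduce:
R1 ← R1 / (-3).
R2 ← R2 + 1·R1.
R3 ← R3 + 5·R1.
R4 ← R4 − 6·R1.
R2 ← R2 / (1/3).
R1 ← R1 + 5/3·R2.
R3 ← R3 − 2/3·R2.
R4 ← R4 − 7·R2.
Swap R3 and R4.
R3 ← R3 / (95).
R1 ← R1 + 21·R3.
R2 ← R2 + 12·R3.
Row 4 reduces to 0 = 1/2, a contradiction. The system is inconsistent.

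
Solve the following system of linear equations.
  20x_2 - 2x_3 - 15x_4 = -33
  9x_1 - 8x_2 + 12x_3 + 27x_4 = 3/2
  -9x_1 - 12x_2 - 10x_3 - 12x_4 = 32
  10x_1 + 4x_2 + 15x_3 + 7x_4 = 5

Row-reduce:
Swap R1 and R2.
R1 ← R1 / (9).
R3 ← R3 + 9·R1.
R4 ← R4 − 10·R1.
R2 ← R2 / (20).
R1 ← R1 + 8/9·R2.
R3 ← R3 + 20·R2.
R4 ← R4 − 116/9·R2.
Swap R3 and R4.
R3 ← R3 / (133/45).
R1 ← R1 − 56/45·R3.
R2 ← R2 + 1/10·R3.
Row 4 reduces to 0 = 1/2, a contradiction. The system is inconsistent.

no solution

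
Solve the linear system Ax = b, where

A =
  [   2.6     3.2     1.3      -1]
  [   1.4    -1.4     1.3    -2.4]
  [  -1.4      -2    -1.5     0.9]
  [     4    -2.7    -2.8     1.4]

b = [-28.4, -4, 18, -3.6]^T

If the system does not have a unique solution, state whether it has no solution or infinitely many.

x_1 = -5, x_2 = -4, x_3 = -2, x_4 = 0

Row-reduce the augmented matrix:
R1 ← R1 / (13/5).
R2 ← R2 − 7/5·R1.
R3 ← R3 + 7/5·R1.
R4 ← R4 − 4·R1.
R2 ← R2 / (-203/65).
R1 ← R1 − 16/13·R2.
R3 ← R3 + 18/65·R2.
R4 ← R4 + 991/130·R2.
R3 ← R3 / (-866/1015).
R1 ← R1 − 299/406·R3.
R2 ← R2 + 39/203·R3.
R4 ← R4 + 12717/2030·R3.
R4 ← R4 / (12525/3464).
R1 ← R1 + 2299/3464·R4.
R2 ← R2 − 827/1732·R4.
R3 ← R3 + 1069/1732·R4.
Reading off the reduced rows gives x_1 = -5, x_2 = -4, x_3 = -2, x_4 = 0.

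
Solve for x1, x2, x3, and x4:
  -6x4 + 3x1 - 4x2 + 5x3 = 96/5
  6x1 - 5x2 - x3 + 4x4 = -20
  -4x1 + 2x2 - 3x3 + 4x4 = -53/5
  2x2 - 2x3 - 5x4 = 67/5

Row-reduce the augmented matrix:
R1 ← R1 / (3).
R2 ← R2 − 6·R1.
R3 ← R3 + 4·R1.
R2 ← R2 / (3).
R1 ← R1 + 4/3·R2.
R3 ← R3 + 10/3·R2.
R4 ← R4 − 2·R2.
R3 ← R3 / (-77/9).
R1 ← R1 + 29/9·R3.
R2 ← R2 + 11/3·R3.
R4 ← R4 − 16/3·R3.
R4 ← R4 / (-545/77).
R1 ← R1 + 6/77·R4.
R2 ← R2 + 4/7·R4.
R3 ← R3 + 124/77·R4.
Reading off the reduced rows gives x1 = -1, x2 = 1/5, x3 = 1, x4 = -3.

x1 = -1, x2 = 1/5, x3 = 1, x4 = -3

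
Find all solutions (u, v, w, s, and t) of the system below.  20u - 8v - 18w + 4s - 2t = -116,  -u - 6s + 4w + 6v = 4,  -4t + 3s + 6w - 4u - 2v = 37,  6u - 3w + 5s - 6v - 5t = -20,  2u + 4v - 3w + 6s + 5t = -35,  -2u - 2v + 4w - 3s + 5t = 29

no solution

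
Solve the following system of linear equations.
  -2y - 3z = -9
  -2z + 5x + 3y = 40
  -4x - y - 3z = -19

x = 4, y = 6, z = -1

Row-reduce the augmented matrix:
Swap R1 and R2.
R1 ← R1 / (5).
R3 ← R3 + 4·R1.
R2 ← R2 / (-2).
R1 ← R1 − 3/5·R2.
R3 ← R3 − 7/5·R2.
R3 ← R3 / (-67/10).
R1 ← R1 + 13/10·R3.
R2 ← R2 − 3/2·R3.
Reading off the reduced rows gives x = 4, y = 6, z = -1.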